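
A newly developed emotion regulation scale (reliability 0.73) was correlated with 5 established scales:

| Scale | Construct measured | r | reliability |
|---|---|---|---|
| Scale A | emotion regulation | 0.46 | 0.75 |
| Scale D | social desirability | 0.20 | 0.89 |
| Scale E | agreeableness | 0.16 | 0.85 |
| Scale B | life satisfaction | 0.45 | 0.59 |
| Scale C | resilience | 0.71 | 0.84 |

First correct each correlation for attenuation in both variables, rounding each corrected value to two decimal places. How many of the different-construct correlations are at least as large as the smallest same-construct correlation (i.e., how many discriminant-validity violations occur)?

Disattenuated r (r / √(r_scale · r_new)):
  Scale A (conv): 0.46 / √(0.75·0.73) = 0.62
  Scale D (disc): 0.20 / √(0.89·0.73) = 0.25
  Scale E (disc): 0.16 / √(0.85·0.73) = 0.20
  Scale B (disc): 0.45 / √(0.59·0.73) = 0.69
  Scale C (disc): 0.71 / √(0.84·0.73) = 0.91
Smallest convergent = 0.62. Discriminant values: 0.25, 0.20, 0.69, 0.91; count ≥ 0.62 → 2.

2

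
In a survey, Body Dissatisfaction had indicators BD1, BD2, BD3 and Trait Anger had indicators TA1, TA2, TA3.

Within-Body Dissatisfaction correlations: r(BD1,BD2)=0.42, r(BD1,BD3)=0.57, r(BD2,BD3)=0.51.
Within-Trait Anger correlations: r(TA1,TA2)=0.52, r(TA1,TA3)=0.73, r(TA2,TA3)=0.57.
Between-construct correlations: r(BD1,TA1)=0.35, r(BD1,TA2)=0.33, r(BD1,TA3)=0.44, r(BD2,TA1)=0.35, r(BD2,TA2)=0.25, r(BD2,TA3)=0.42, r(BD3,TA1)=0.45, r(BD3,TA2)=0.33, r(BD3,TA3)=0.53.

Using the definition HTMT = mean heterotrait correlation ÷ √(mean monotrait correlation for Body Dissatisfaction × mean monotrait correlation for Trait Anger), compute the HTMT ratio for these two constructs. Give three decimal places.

Between-construct mean = 3.45/9 = 0.3833.
Mean within-BD = 1.50/3 = 0.5000; mean within-TA = 1.82/3 = 0.6067.
Geometric mean = √(0.5000 × 0.6067) = 0.5508.
HTMT = 0.3833 / 0.5508 = 0.696.

0.696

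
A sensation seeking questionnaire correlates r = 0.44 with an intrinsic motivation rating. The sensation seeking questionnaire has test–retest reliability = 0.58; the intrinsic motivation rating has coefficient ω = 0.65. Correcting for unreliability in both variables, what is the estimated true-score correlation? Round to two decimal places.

r_true = r_obs / √(r_xx · r_yy) = 0.44 / √(0.58 × 0.65) = 0.44 / √0.3770 = 0.44 / 0.6140 ≈ 0.72.

0.72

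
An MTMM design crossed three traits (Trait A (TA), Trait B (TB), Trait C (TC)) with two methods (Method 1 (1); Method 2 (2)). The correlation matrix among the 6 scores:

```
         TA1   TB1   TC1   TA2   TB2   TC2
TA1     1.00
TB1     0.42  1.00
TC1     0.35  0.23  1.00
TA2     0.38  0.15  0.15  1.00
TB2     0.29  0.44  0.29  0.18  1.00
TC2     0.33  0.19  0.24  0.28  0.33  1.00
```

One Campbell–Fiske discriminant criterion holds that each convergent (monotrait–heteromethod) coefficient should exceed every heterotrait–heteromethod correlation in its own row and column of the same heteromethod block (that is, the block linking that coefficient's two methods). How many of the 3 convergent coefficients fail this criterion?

Each convergent coefficient versus the relevant comparison correlations:
TA (methods 1·2): 0.38 vs {0.29, 0.15, 0.33, 0.15} → pass.
TB (methods 1·2): 0.44 vs {0.15, 0.29, 0.19, 0.29} → pass.
TC (methods 1·2): 0.24 vs {0.15, 0.33, 0.29, 0.19} → fail.
1 of 3 fail.

1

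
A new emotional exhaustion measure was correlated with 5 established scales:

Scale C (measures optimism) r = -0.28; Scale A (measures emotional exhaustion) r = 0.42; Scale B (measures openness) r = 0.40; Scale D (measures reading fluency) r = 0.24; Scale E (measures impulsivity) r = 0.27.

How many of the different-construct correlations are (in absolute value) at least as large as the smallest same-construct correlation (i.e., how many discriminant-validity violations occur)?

0

Convergent (same construct = emotional exhaustion): Scale A.
Smallest convergent = 0.42. Discriminant |r|: 0.28, 0.40, 0.24, 0.27; count ≥ 0.42 → 0.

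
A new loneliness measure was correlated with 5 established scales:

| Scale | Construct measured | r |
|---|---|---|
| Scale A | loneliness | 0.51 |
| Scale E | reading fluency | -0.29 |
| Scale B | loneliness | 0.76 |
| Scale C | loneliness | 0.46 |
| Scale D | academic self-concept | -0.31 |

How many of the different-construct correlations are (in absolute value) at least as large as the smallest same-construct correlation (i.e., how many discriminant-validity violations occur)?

0

Convergent (same construct = loneliness): Scale A, Scale B, Scale C.
Smallest convergent = 0.46. Discriminant |r|: 0.29, 0.31; count ≥ 0.46 → 0.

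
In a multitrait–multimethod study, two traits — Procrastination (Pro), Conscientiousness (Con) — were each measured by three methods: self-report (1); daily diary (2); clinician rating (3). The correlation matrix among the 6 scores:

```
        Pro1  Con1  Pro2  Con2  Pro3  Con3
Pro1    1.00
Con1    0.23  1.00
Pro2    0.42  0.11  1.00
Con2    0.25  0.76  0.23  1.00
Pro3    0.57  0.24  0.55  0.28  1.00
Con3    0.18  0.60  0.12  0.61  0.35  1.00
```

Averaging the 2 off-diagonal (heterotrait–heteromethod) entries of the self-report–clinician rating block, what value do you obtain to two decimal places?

0.21

HTHM values (method 1 × method 3): 0.18, 0.24; mean = 0.42/2 = 0.21.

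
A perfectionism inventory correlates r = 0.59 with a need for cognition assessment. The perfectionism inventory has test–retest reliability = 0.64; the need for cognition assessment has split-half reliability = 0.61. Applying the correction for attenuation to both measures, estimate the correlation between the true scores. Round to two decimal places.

0.94

r_true = r_obs / √(r_xx · r_yy) = 0.59 / √(0.64 × 0.61) = 0.59 / √0.3904 = 0.59 / 0.6248 ≈ 0.94.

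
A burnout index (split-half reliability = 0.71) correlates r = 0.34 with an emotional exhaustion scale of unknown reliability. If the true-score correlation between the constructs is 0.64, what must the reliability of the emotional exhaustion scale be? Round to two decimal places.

r_true = r_obs / √(r_xx · r_yy) ⇒ 0.64 = 0.34 / √(0.71 · r_yy).
√(0.71 · r_yy) = 0.34 / 0.64 = 0.5313; 0.71 · r_yy = 0.2823; r_yy = 0.2823 / 0.71 ≈ 0.40.

0.40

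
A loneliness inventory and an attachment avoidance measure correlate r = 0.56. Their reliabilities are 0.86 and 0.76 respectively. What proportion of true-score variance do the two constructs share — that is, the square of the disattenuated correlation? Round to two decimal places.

Disattenuated r = 0.56 / √(0.86 × 0.76) = 0.56 / 0.8085 = 0.6926.
Shared true-score variance = 0.6926² = 0.4797 ≈ 0.48.

0.48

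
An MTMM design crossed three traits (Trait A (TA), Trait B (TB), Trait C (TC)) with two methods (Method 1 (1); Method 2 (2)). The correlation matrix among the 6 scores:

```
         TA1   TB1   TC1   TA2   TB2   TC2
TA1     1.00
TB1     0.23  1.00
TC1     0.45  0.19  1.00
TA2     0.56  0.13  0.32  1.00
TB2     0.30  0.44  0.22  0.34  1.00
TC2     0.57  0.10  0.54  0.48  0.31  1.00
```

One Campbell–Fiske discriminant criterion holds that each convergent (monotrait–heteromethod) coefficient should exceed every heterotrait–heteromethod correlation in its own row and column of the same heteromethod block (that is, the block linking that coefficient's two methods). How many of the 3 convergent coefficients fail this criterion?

2

Convergent coefficients and their comparison sets:
TA (methods 1·2): 0.56 vs {0.30, 0.13, 0.57, 0.32} → fail.
TB (methods 1·2): 0.44 vs {0.13, 0.30, 0.10, 0.22} → pass.
TC (methods 1·2): 0.54 vs {0.32, 0.57, 0.22, 0.10} → fail.
2 of 3 fail.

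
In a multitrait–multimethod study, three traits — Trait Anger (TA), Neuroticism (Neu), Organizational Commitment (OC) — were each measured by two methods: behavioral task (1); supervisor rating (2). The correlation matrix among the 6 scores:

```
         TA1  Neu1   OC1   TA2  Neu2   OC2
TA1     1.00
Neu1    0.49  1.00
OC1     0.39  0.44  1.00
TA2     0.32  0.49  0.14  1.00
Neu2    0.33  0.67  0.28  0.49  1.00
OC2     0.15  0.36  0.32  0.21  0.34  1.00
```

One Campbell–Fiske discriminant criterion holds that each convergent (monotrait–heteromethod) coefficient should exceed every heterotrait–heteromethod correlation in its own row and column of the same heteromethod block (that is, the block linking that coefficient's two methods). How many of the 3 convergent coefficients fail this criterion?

Checking each validity diagonal entry against its comparison values:
TA (methods 1·2): 0.32 vs {0.33, 0.49, 0.15, 0.14} → fail.
Neu (methods 1·2): 0.67 vs {0.49, 0.33, 0.36, 0.28} → pass.
OC (methods 1·2): 0.32 vs {0.14, 0.15, 0.28, 0.36} → fail.
2 of 3 fail.

2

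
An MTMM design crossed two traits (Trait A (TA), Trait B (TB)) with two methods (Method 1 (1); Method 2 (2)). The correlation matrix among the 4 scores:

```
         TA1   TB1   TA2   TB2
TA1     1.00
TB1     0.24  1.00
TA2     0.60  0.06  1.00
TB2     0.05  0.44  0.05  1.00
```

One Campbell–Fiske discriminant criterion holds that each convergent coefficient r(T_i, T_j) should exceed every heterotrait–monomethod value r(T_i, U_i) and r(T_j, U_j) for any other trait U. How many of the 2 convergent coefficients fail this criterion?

Each convergent coefficient versus the relevant comparison correlations:
TA (methods 1·2): 0.60 vs {0.24, 0.05} → pass.
TB (methods 1·2): 0.44 vs {0.24, 0.05} → pass.
0 of 2 fail.

0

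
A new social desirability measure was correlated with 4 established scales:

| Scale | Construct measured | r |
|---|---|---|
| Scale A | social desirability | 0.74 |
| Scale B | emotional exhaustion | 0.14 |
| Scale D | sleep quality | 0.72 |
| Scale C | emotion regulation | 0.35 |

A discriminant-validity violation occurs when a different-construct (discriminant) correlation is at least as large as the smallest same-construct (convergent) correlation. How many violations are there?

Convergent (same construct = social desirability): Scale A.
Smallest convergent = 0.74. Discriminant values: 0.14, 0.72, 0.35; count ≥ 0.74 → 0.

0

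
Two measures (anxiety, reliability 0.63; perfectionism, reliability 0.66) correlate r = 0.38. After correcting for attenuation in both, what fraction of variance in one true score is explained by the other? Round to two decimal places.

Disattenuated r = 0.38 / √(0.63 × 0.66) = 0.38 / 0.6448 = 0.5893.
Shared true-score variance = 0.5893² = 0.3473 ≈ 0.35.

0.35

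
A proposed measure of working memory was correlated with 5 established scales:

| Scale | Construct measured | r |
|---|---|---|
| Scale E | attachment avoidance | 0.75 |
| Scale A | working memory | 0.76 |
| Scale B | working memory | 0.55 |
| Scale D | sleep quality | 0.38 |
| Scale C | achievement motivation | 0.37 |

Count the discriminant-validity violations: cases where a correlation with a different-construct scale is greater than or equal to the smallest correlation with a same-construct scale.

1

Convergent (same construct = working memory): Scale A, Scale B.
Smallest convergent = 0.55. Discriminant values: 0.75, 0.38, 0.37; count ≥ 0.55 → 1.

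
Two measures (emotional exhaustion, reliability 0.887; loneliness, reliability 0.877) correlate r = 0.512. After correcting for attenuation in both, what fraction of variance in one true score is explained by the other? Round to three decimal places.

Disattenuated r = 0.512 / √(0.887 × 0.877) = 0.512 / 0.8820 = 0.5805.
Shared true-score variance = 0.5805² = 0.3370 ≈ 0.337.

0.337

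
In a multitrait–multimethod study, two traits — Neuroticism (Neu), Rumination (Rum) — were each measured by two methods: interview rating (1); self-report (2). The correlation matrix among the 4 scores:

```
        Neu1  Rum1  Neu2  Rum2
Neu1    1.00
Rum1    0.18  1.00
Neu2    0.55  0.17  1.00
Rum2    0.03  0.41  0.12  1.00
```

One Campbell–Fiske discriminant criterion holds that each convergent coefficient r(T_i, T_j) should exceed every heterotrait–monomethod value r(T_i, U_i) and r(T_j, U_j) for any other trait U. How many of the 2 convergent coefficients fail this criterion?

Each convergent coefficient versus the relevant comparison correlations:
Neu (methods 1·2): 0.55 vs {0.18, 0.12} → pass.
Rum (methods 1·2): 0.41 vs {0.18, 0.12} → pass.
0 of 2 fail.

0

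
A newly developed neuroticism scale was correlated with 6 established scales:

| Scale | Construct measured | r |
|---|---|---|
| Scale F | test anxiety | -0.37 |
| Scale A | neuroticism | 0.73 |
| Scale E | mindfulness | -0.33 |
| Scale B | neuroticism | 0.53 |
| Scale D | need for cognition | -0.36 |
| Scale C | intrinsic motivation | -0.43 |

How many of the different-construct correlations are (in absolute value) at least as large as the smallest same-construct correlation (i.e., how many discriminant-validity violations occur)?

0

Convergent (same construct = neuroticism): Scale A, Scale B.
Smallest convergent = 0.53. Discriminant |r|: 0.37, 0.33, 0.36, 0.43; count ≥ 0.53 → 0.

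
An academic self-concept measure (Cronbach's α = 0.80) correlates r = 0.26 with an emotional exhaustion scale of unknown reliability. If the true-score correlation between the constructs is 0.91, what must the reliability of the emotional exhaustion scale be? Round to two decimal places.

r_true = r_obs / √(r_xx · r_yy) ⇒ 0.91 = 0.26 / √(0.80 · r_yy).
√(0.80 · r_yy) = 0.26 / 0.91 = 0.2857; 0.80 · r_yy = 0.0816; r_yy = 0.0816 / 0.80 ≈ 0.10.

0.10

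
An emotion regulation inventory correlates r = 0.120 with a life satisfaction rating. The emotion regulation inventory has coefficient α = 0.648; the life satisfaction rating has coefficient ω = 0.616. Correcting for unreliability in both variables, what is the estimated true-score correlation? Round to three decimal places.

r_true = r_obs / √(r_xx · r_yy) = 0.120 / √(0.648 × 0.616) = 0.120 / √0.399168 = 0.120 / 0.6318 ≈ 0.190.

0.190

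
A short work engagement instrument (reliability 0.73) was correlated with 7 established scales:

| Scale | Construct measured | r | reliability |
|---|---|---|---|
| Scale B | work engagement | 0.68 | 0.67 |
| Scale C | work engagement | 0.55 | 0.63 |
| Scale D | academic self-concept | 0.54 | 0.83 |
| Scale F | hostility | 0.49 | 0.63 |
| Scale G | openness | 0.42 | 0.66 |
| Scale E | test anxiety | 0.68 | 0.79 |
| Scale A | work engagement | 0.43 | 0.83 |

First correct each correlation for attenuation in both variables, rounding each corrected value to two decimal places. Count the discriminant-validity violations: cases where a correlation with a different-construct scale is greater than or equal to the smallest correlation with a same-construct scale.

Disattenuated r (r / √(r_scale · r_new)):
  Scale B (conv): 0.68 / √(0.67·0.73) = 0.97
  Scale C (conv): 0.55 / √(0.63·0.73) = 0.81
  Scale D (disc): 0.54 / √(0.83·0.73) = 0.69
  Scale F (disc): 0.49 / √(0.63·0.73) = 0.72
  Scale G (disc): 0.42 / √(0.66·0.73) = 0.61
  Scale E (disc): 0.68 / √(0.79·0.73) = 0.90
  Scale A (conv): 0.43 / √(0.83·0.73) = 0.55
Smallest convergent = 0.55. Discriminant values: 0.69, 0.72, 0.61, 0.90; count ≥ 0.55 → 4.

4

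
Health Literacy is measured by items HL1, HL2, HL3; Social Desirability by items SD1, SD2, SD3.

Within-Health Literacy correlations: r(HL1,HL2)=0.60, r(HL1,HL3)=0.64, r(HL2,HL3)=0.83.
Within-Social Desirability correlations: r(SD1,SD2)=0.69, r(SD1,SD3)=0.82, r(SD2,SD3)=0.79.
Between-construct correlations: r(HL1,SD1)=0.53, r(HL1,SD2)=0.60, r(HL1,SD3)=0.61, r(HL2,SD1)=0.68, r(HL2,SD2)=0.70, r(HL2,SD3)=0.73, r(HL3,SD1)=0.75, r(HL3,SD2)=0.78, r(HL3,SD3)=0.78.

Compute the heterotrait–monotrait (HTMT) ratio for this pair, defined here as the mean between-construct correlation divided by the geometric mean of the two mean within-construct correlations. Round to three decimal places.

0.941

Mean between = 6.16/9 = 0.6844.
Mean within-HL = 2.07/3 = 0.6900; mean within-SD = 2.30/3 = 0.7667.
Geometric mean = √(0.6900 × 0.7667) = 0.7273.
HTMT = 0.6844 / 0.7273 = 0.941.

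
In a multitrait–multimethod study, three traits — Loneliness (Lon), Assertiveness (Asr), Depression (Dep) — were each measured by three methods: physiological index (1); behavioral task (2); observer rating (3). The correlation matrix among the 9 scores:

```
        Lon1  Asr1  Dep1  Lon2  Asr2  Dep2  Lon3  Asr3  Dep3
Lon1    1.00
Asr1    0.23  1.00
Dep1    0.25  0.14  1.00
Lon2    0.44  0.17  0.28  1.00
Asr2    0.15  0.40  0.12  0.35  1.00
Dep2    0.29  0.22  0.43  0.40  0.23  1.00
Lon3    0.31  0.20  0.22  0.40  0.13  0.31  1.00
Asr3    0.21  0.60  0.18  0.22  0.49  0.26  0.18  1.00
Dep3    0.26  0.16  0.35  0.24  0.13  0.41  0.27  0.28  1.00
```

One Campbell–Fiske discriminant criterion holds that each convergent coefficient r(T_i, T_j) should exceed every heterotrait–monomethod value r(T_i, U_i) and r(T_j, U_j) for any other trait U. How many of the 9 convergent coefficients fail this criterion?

1

Convergent coefficients and their comparison sets:
Lon (methods 1·2): 0.44 vs {0.23, 0.35, 0.25, 0.40} → pass.
Lon (methods 1·3): 0.31 vs {0.23, 0.18, 0.25, 0.27} → pass.
Lon (methods 2·3): 0.40 vs {0.35, 0.18, 0.40, 0.27} → fail.
Asr (methods 1·2): 0.40 vs {0.23, 0.35, 0.14, 0.23} → pass.
Asr (methods 1·3): 0.60 vs {0.23, 0.18, 0.14, 0.28} → pass.
Asr (methods 2·3): 0.49 vs {0.35, 0.18, 0.23, 0.28} → pass.
Dep (methods 1·2): 0.43 vs {0.25, 0.40, 0.14, 0.23} → pass.
Dep (methods 1·3): 0.35 vs {0.25, 0.27, 0.14, 0.28} → pass.
Dep (methods 2·3): 0.41 vs {0.40, 0.27, 0.23, 0.28} → pass.
1 of 9 fail.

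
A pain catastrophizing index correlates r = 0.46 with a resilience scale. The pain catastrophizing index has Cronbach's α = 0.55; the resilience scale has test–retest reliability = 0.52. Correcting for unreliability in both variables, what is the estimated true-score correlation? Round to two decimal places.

r_true = r_obs / √(r_xx · r_yy) = 0.46 / √(0.55 × 0.52) = 0.46 / √0.2860 = 0.46 / 0.5348 ≈ 0.86.

0.86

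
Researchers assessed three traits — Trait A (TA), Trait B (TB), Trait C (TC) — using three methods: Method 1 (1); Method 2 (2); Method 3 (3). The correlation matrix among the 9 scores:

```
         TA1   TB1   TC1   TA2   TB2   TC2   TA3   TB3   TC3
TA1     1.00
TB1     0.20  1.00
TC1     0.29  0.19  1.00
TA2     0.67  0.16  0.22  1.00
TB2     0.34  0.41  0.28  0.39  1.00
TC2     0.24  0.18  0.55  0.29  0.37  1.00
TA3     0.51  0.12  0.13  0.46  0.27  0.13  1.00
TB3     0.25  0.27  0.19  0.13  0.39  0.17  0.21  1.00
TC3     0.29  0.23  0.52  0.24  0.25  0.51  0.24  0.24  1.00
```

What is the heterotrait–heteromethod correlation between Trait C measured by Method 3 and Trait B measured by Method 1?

Different traits and methods: r(TC3, TB1) = 0.23.

0.23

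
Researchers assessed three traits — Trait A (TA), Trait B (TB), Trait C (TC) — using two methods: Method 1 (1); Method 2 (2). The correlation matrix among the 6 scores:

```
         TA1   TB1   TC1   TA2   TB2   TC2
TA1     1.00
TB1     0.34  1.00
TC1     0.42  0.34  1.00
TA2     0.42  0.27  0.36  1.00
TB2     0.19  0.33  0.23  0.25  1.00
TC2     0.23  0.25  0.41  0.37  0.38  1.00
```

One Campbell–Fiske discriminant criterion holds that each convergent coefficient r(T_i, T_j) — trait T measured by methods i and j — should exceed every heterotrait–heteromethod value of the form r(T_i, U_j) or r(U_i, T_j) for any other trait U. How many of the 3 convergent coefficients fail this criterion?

0

Convergent coefficients and their comparison sets:
TA (methods 1·2): 0.42 vs {0.19, 0.27, 0.23, 0.36} → pass.
TB (methods 1·2): 0.33 vs {0.27, 0.19, 0.25, 0.23} → pass.
TC (methods 1·2): 0.41 vs {0.36, 0.23, 0.23, 0.25} → pass.
0 of 3 fail.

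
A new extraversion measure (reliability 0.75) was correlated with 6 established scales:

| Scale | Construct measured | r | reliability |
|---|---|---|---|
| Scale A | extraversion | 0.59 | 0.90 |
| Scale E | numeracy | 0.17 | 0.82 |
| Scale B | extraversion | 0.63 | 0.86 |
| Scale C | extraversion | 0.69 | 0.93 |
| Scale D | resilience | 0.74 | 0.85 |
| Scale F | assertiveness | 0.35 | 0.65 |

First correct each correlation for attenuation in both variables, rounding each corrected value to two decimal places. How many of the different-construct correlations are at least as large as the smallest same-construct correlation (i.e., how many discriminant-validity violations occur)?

Disattenuated r (r / √(r_scale · r_new)):
  Scale A (conv): 0.59 / √(0.90·0.75) = 0.72
  Scale E (disc): 0.17 / √(0.82·0.75) = 0.22
  Scale B (conv): 0.63 / √(0.86·0.75) = 0.78
  Scale C (conv): 0.69 / √(0.93·0.75) = 0.83
  Scale D (disc): 0.74 / √(0.85·0.75) = 0.93
  Scale F (disc): 0.35 / √(0.65·0.75) = 0.50
Smallest convergent = 0.72. Discriminant values: 0.22, 0.93, 0.50; count ≥ 0.72 → 1.

1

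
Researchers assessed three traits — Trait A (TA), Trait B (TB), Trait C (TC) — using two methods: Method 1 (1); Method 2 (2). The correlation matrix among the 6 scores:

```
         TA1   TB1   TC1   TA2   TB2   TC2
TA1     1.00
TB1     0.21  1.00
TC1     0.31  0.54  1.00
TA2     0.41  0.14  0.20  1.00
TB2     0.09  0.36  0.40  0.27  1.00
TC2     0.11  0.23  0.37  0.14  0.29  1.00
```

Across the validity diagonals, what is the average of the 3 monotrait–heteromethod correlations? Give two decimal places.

Convergent values: 0.41, 0.36, 0.37; mean = 1.14/3 = 0.38.

0.38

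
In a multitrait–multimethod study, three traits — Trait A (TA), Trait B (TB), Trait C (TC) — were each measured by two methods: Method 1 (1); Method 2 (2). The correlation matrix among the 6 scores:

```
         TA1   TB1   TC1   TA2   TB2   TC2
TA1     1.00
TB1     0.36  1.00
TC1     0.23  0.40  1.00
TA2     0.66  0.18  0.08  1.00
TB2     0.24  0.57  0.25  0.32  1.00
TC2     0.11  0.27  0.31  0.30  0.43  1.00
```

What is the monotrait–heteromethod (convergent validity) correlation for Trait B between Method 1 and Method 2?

Same trait (TB), different methods: r(TB1, TB2) = 0.57.

0.57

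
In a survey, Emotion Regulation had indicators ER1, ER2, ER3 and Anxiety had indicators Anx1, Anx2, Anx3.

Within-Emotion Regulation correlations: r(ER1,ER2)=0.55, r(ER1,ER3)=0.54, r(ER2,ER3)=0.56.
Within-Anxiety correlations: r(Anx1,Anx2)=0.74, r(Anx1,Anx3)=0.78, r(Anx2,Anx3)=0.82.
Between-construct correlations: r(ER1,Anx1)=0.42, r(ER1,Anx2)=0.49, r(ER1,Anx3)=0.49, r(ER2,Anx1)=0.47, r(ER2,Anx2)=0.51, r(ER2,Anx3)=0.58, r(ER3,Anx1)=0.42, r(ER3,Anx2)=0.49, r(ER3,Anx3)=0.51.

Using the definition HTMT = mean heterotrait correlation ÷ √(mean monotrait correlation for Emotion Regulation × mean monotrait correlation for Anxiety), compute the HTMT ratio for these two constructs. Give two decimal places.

Mean heterotrait r = 4.38/9 = 0.4867.
Mean within-ER = 1.65/3 = 0.5500; mean within-Anx = 2.34/3 = 0.7800.
Geometric mean = √(0.5500 × 0.7800) = 0.6550.
HTMT = 0.4867 / 0.6550 = 0.74.

0.74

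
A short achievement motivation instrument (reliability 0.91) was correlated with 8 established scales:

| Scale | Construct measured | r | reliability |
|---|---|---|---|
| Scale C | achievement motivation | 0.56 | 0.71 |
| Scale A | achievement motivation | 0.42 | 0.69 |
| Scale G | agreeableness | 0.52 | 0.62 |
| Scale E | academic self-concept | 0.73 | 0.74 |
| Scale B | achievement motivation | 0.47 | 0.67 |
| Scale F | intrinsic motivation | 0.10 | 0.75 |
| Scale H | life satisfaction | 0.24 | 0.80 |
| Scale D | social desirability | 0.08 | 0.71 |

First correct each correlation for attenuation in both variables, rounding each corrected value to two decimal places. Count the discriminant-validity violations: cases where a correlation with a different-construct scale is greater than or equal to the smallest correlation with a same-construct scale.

Disattenuated r (r / √(r_scale · r_new)):
  Scale C (conv): 0.56 / √(0.71·0.91) = 0.70
  Scale A (conv): 0.42 / √(0.69·0.91) = 0.53
  Scale G (disc): 0.52 / √(0.62·0.91) = 0.69
  Scale E (disc): 0.73 / √(0.74·0.91) = 0.89
  Scale B (conv): 0.47 / √(0.67·0.91) = 0.60
  Scale F (disc): 0.10 / √(0.75·0.91) = 0.12
  Scale H (disc): 0.24 / √(0.80·0.91) = 0.28
  Scale D (disc): 0.08 / √(0.71·0.91) = 0.10
Smallest convergent = 0.53. Discriminant values: 0.69, 0.89, 0.12, 0.28, 0.10; count ≥ 0.53 → 2.

2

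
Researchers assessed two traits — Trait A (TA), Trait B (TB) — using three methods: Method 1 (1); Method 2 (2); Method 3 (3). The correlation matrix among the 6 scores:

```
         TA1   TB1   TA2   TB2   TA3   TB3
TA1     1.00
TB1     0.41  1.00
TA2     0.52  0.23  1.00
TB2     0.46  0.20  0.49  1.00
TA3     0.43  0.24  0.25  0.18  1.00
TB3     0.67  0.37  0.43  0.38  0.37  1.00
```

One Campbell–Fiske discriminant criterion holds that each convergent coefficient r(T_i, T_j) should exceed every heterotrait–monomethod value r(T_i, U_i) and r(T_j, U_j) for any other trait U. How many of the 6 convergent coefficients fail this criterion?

4

Checking each validity diagonal entry against its comparison values:
TA (methods 1·2): 0.52 vs {0.41, 0.49} → pass.
TA (methods 1·3): 0.43 vs {0.41, 0.37} → pass.
TA (methods 2·3): 0.25 vs {0.49, 0.37} → fail.
TB (methods 1·2): 0.20 vs {0.41, 0.49} → fail.
TB (methods 1·3): 0.37 vs {0.41, 0.37} → fail.
TB (methods 2·3): 0.38 vs {0.49, 0.37} → fail.
4 of 6 fail.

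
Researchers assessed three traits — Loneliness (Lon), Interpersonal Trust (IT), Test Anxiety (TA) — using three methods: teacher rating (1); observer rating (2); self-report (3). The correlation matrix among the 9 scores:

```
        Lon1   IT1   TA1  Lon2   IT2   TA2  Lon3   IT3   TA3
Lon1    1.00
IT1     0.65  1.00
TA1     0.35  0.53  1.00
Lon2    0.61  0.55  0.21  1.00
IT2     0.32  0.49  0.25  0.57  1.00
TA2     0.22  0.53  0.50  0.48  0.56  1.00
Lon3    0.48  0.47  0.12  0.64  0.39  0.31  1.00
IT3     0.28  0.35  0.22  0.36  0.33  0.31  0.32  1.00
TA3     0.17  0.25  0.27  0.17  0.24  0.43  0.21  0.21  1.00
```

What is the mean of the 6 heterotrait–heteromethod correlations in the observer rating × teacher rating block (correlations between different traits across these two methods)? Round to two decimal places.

0.35

HTHM values (method 2 × method 1): 0.55, 0.21, 0.32, 0.25, 0.22, 0.53; mean = 2.08/6 = 0.35.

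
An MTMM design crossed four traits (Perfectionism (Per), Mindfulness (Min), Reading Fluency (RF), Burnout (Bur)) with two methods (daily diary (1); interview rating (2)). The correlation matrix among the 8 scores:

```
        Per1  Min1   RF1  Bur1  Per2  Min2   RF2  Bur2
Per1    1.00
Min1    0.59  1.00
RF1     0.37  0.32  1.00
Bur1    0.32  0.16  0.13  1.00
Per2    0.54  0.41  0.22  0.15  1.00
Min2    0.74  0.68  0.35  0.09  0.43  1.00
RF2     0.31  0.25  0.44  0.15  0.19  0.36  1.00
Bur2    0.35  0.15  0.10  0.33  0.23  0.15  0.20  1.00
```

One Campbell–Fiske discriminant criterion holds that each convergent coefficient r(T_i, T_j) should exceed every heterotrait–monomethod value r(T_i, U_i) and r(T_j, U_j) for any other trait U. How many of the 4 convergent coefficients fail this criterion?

Checking each validity diagonal entry against its comparison values:
Per (methods 1·2): 0.54 vs {0.59, 0.43, 0.37, 0.19, 0.32, 0.23} → fail.
Min (methods 1·2): 0.68 vs {0.59, 0.43, 0.32, 0.36, 0.16, 0.15} → pass.
RF (methods 1·2): 0.44 vs {0.37, 0.19, 0.32, 0.36, 0.13, 0.20} → pass.
Bur (methods 1·2): 0.33 vs {0.32, 0.23, 0.16, 0.15, 0.13, 0.20} → pass.
1 of 4 fail.

1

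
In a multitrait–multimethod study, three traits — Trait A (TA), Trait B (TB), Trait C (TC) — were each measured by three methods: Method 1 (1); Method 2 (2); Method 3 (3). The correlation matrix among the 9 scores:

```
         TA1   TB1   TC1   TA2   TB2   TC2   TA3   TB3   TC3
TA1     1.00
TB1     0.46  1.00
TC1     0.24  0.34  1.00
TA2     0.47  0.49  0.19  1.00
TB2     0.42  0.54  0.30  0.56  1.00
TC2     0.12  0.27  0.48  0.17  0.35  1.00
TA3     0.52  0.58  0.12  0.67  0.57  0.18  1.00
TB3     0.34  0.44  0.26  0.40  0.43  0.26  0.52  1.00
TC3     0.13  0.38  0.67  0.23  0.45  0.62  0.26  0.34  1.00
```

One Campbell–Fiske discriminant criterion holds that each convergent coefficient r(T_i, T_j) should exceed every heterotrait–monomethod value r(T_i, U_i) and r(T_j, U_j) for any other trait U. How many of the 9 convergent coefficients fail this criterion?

Convergent coefficients and their comparison sets:
TA (methods 1·2): 0.47 vs {0.46, 0.56, 0.24, 0.17} → fail.
TA (methods 1·3): 0.52 vs {0.46, 0.52, 0.24, 0.26} → fail.
TA (methods 2·3): 0.67 vs {0.56, 0.52, 0.17, 0.26} → pass.
TB (methods 1·2): 0.54 vs {0.46, 0.56, 0.34, 0.35} → fail.
TB (methods 1·3): 0.44 vs {0.46, 0.52, 0.34, 0.34} → fail.
TB (methods 2·3): 0.43 vs {0.56, 0.52, 0.35, 0.34} → fail.
TC (methods 1·2): 0.48 vs {0.24, 0.17, 0.34, 0.35} → pass.
TC (methods 1·3): 0.67 vs {0.24, 0.26, 0.34, 0.34} → pass.
TC (methods 2·3): 0.62 vs {0.17, 0.26, 0.35, 0.34} → pass.
5 of 9 fail.

5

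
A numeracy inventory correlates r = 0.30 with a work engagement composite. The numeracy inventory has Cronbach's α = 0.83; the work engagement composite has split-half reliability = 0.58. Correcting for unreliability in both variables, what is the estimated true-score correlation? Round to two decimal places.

0.43

r_true = r_obs / √(r_xx · r_yy) = 0.30 / √(0.83 × 0.58) = 0.30 / √0.4814 = 0.30 / 0.6938 ≈ 0.43.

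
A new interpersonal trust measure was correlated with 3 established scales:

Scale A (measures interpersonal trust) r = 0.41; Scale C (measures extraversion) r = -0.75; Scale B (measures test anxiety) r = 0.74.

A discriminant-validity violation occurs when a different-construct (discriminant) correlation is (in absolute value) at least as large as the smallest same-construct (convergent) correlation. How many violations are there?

Convergent (same construct = interpersonal trust): Scale A.
Smallest convergent = 0.41. Discriminant |r|: 0.75, 0.74; count ≥ 0.41 → 2.

2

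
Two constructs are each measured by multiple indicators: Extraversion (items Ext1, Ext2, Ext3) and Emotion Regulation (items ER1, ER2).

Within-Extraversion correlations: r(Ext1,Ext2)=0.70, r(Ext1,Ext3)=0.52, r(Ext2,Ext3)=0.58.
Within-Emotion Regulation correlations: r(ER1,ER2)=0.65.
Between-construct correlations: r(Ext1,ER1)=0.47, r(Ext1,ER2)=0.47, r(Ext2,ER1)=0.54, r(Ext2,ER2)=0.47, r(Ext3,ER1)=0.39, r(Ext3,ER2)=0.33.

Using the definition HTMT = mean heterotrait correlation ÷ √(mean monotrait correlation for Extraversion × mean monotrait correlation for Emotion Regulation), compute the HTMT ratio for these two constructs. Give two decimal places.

Mean between = 2.67/6 = 0.4450.
Mean within-Ext = 1.80/3 = 0.6000; mean within-ER = 0.65/1 = 0.6500.
Geometric mean = √(0.6000 × 0.6500) = 0.6245.
HTMT = 0.4450 / 0.6245 = 0.71.

0.71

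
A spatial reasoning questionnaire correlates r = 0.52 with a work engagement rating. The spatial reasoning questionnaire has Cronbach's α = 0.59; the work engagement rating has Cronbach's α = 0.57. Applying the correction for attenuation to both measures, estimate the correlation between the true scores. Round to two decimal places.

0.90

r_true = r_obs / √(r_xx · r_yy) = 0.52 / √(0.59 × 0.57) = 0.52 / √0.3363 = 0.52 / 0.5799 ≈ 0.90.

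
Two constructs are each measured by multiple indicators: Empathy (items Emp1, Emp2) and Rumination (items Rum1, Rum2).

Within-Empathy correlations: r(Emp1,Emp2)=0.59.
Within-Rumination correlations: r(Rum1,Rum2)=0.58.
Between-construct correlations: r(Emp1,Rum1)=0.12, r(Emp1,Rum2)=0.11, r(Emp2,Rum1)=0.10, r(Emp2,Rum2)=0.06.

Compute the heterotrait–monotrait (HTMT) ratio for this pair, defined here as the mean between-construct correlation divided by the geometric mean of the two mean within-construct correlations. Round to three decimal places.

0.167

Mean heterotrait r = 0.39/4 = 0.0975.
Mean within-Emp = 0.59/1 = 0.5900; mean within-Rum = 0.58/1 = 0.5800.
Geometric mean = √(0.5900 × 0.5800) = 0.5850.
HTMT = 0.0975 / 0.5850 = 0.167.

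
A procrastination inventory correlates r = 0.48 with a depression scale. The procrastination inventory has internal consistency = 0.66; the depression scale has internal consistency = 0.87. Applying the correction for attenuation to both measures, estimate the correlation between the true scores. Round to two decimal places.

0.63

r_true = r_obs / √(r_xx · r_yy) = 0.48 / √(0.66 × 0.87) = 0.48 / √0.5742 = 0.48 / 0.7578 ≈ 0.63.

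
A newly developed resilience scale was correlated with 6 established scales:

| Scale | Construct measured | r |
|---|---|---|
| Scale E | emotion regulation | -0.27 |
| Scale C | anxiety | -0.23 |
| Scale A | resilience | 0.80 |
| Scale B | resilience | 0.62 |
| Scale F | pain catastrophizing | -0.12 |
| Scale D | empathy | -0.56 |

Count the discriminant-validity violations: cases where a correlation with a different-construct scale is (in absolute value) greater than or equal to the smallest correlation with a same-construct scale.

0

Convergent (same construct = resilience): Scale A, Scale B.
Smallest convergent = 0.62. Discriminant |r|: 0.27, 0.23, 0.12, 0.56; count ≥ 0.62 → 0.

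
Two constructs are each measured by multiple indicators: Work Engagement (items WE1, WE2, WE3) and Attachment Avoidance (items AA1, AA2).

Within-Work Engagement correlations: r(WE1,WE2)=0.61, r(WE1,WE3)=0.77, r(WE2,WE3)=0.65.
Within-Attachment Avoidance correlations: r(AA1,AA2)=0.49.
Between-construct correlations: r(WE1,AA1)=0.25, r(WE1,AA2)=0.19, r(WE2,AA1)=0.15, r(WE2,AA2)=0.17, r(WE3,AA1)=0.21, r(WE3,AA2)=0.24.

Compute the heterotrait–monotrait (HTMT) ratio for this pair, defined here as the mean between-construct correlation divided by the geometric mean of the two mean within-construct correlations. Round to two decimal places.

0.35

Mean between = 1.21/6 = 0.2017.
Mean within-WE = 2.03/3 = 0.6767; mean within-AA = 0.49/1 = 0.4900.
Geometric mean = √(0.6767 × 0.4900) = 0.5758.
HTMT = 0.2017 / 0.5758 = 0.35.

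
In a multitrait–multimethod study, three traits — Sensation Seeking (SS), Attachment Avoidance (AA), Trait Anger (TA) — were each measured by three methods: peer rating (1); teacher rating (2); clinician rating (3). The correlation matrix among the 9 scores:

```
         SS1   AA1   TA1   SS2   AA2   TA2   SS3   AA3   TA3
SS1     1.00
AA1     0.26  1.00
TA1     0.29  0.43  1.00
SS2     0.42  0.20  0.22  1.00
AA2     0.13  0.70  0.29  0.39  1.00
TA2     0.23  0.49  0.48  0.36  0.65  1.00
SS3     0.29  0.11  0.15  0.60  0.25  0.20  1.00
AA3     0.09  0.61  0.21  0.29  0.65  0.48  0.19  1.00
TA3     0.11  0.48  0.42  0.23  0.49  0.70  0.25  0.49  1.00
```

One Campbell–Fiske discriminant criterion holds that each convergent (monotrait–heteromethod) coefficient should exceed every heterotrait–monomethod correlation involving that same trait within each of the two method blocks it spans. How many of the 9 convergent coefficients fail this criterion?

4

Each convergent coefficient versus the relevant comparison correlations:
SS (methods 1·2): 0.42 vs {0.26, 0.39, 0.29, 0.36} → pass.
SS (methods 1·3): 0.29 vs {0.26, 0.19, 0.29, 0.25} → fail.
SS (methods 2·3): 0.60 vs {0.39, 0.19, 0.36, 0.25} → pass.
AA (methods 1·2): 0.70 vs {0.26, 0.39, 0.43, 0.65} → pass.
AA (methods 1·3): 0.61 vs {0.26, 0.19, 0.43, 0.49} → pass.
AA (methods 2·3): 0.65 vs {0.39, 0.19, 0.65, 0.49} → fail.
TA (methods 1·2): 0.48 vs {0.29, 0.36, 0.43, 0.65} → fail.
TA (methods 1·3): 0.42 vs {0.29, 0.25, 0.43, 0.49} → fail.
TA (methods 2·3): 0.70 vs {0.36, 0.25, 0.65, 0.49} → pass.
4 of 9 fail.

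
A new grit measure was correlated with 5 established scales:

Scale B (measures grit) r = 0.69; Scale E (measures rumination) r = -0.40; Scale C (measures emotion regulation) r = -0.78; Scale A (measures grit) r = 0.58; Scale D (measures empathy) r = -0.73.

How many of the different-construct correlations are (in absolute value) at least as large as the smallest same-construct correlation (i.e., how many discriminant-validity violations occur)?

Convergent (same construct = grit): Scale B, Scale A.
Smallest convergent = 0.58. Discriminant |r|: 0.40, 0.78, 0.73; count ≥ 0.58 → 2.

2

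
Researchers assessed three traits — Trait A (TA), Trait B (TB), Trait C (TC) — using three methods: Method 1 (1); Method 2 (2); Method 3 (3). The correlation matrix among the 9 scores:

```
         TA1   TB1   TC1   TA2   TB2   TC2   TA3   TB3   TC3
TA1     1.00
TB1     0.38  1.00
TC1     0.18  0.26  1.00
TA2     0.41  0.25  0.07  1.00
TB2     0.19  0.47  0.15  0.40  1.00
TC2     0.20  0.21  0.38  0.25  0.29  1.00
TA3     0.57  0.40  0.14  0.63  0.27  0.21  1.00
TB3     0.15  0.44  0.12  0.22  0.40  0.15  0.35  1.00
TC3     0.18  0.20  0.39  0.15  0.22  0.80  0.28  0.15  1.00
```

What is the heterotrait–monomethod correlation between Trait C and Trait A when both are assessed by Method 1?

0.18

Different traits, same method: r(TC1, TA1) = 0.18.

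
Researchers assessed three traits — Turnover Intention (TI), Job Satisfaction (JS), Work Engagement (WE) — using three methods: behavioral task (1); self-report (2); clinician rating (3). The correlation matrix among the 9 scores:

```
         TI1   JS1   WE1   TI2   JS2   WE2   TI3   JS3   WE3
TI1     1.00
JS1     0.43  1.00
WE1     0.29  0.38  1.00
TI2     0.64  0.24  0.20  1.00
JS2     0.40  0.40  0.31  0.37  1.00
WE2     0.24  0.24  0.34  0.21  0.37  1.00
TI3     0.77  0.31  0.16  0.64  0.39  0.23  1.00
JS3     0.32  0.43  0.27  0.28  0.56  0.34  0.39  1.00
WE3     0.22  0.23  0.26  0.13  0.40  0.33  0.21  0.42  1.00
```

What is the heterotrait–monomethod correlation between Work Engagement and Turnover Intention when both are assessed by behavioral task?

0.29

Different traits, same method: r(WE1, TI1) = 0.29.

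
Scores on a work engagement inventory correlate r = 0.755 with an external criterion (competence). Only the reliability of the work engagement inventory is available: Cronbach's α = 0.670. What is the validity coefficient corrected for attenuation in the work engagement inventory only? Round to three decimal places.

Single correction: r_c = r_obs / √r_xx = 0.755 / √0.670 = 0.755 / 0.8185 ≈ 0.922.

0.922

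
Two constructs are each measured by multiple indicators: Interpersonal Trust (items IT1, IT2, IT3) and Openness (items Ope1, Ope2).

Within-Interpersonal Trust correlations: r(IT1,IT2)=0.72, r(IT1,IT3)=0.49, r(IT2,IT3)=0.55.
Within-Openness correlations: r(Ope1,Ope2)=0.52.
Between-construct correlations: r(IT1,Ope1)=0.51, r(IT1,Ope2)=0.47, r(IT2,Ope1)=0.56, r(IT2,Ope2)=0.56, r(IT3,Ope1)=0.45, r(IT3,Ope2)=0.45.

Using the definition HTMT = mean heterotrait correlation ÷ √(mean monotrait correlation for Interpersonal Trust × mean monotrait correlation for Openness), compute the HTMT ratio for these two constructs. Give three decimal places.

0.905

Mean heterotrait r = 3.00/6 = 0.5000.
Mean within-IT = 1.76/3 = 0.5867; mean within-Ope = 0.52/1 = 0.5200.
Geometric mean = √(0.5867 × 0.5200) = 0.5523.
HTMT = 0.5000 / 0.5523 = 0.905.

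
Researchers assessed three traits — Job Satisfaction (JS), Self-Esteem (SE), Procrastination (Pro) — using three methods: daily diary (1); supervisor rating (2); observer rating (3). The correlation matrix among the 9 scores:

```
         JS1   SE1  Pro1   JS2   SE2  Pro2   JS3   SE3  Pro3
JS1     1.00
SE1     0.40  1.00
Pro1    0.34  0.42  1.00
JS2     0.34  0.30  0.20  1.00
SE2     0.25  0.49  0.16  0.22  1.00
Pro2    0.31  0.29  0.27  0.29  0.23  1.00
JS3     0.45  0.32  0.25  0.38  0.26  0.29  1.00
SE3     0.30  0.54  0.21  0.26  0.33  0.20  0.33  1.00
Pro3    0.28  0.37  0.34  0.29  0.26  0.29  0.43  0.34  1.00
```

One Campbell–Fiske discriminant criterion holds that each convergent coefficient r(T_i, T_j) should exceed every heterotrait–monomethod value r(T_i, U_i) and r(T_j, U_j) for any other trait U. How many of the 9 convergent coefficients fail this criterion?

6

Checking each validity diagonal entry against its comparison values:
JS (methods 1·2): 0.34 vs {0.40, 0.22, 0.34, 0.29} → fail.
JS (methods 1·3): 0.45 vs {0.40, 0.33, 0.34, 0.43} → pass.
JS (methods 2·3): 0.38 vs {0.22, 0.33, 0.29, 0.43} → fail.
SE (methods 1·2): 0.49 vs {0.40, 0.22, 0.42, 0.23} → pass.
SE (methods 1·3): 0.54 vs {0.40, 0.33, 0.42, 0.34} → pass.
SE (methods 2·3): 0.33 vs {0.22, 0.33, 0.23, 0.34} → fail.
Pro (methods 1·2): 0.27 vs {0.34, 0.29, 0.42, 0.23} → fail.
Pro (methods 1·3): 0.34 vs {0.34, 0.43, 0.42, 0.34} → fail.
Pro (methods 2·3): 0.29 vs {0.29, 0.43, 0.23, 0.34} → fail.
6 of 9 fail.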